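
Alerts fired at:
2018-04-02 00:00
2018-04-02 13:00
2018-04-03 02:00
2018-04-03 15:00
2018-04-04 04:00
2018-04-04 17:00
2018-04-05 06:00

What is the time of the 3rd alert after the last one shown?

2018-04-06 21:00

The interval is a steady 13 hours (13, 13, 13, 13, 13, 13).
2018-04-05 06:00 + 13 h = 2018-04-05 19:00.
2018-04-05 19:00 + 13 h = 2018-04-06 08:00.
2018-04-06 08:00 + 13 h = 2018-04-06 21:00.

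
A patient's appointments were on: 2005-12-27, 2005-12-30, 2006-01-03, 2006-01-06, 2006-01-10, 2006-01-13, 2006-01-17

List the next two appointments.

Gaps: 3, 4, 3, 4, 3, 4 days — not constant, but cyclic with period 2.
The events fall on every Tuesday and Friday.
Next Friday: 2006-01-20.
Next Tuesday: 2006-01-24.

2006-01-20, 2006-01-24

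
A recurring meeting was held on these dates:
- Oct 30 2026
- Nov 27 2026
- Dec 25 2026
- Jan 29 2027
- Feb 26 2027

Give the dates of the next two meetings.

These are Fridays with 28, 28, 35, 28-day gaps.
Each is the final Friday of its month — Oct 30 2026 is past the 28th, so '4th Friday' doesn't fit.
March 2027 ends with Friday Mar 26 2027.
April 2027 ends with Friday Apr 30 2027.

Mar 26 2027, Apr 30 2027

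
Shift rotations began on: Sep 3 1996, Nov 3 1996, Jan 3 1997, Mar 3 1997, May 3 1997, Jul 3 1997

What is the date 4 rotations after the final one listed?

Mar 3 1998

Gaps: 61, 61, 59, 61, 61 days — not constant. Every event is on the 3rd of the month.
Pattern: the 3rd of every 2 months.
September 1997: Sep 3 1997.
November 1997: Nov 3 1997.
Next: January 1998 → Jan 3 1998.
March 1998: Mar 3 1998.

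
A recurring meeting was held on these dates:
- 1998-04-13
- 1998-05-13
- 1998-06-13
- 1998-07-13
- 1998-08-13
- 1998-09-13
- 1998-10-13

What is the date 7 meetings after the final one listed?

The day-of-month is always 13 (30, 31, 30, 31, 31, 30 days between events).
So this recurs on the 13th of each month.
November 1998: 1998-11-13.
December 1998: 1998-12-13.
Next: January 1999 → 1999-01-13.
Next: February 1999 → 1999-02-13.
Next: March 1999 → 1999-03-13.
April 1999: 1999-04-13.
Next: May 1999 → 1999-05-13.

1999-05-13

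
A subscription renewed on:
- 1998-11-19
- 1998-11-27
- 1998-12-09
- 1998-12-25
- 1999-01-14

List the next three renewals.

Gaps: 8, 12, 16, 20 days — each gap is 4 larger than the previous one.
Next gap: 24 days. 1999-01-14 + 24 days = 1999-02-07.
Next gap: 28 days. 1999-02-07 + 28 days = 1999-03-07.
Next gap: 32 days. 1999-03-07 + 32 days = 1999-04-08.

1999-02-07, 1999-03-07, 1999-04-08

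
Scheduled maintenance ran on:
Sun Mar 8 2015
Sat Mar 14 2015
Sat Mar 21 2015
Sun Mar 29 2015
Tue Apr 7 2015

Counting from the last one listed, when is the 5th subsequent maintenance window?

Intervals are 6, 7, 8, 9 days — an arithmetic progression with common difference 1.
Next gap: 10 days. Tue Apr 7 2015 + 10 days = Fri Apr 17 2015.
Next gap: 11 days. Fri Apr 17 2015 + 11 days = Tue Apr 28 2015.
Next gap: 12 days. Tue Apr 28 2015 + 12 days = Sun May 10 2015.
Next gap: 13 days. Sun May 10 2015 + 13 days = Sat May 23 2015.
Next gap: 14 days. Sat May 23 2015 + 14 days = Sat Jun 6 2015.

Sat Jun 6 2015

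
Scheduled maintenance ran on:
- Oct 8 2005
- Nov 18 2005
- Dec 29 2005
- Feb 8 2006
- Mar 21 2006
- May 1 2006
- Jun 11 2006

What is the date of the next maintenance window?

The spacing is 41, 41, 41, 41, 41, 41 days — always 41 days.
Jun 11 2006 + 41 days = Jul 22 2006.

Jul 22 2006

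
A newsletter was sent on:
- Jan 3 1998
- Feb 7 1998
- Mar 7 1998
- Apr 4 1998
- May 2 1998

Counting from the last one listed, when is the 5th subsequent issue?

Oct 3 1998

Gaps: 35, 28, 28, 28 days — a mix of 28 and 35. Every date is a Saturday.
Each is the 1st Saturday of its month.
1st Saturday of June 1998: Jun 6 1998.
July 1998 — 1st Saturday is Jul 4 1998.
August 1998 — 1st Saturday is Aug 1 1998.
1st Saturday of September 1998: Sep 5 1998.
1st Saturday of October 1998: Oct 3 1998.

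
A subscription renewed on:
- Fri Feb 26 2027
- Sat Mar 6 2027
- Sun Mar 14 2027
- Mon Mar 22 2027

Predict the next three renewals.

Every event comes 8 days after the last (8, 8, 8).
Mon Mar 22 2027 + 8 days = Tue Mar 30 2027.
Tue Mar 30 2027 + 8 days = Wed Apr 7 2027.
Wed Apr 7 2027 + 8 days = Thu Apr 15 2027.

Tue Mar 30 2027, Wed Apr 7 2027, Thu Apr 15 2027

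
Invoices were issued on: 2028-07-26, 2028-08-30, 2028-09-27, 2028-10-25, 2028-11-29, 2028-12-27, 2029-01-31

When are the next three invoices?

Every date is a Wednesday; gaps 35, 28, 28, 35, 28, 35 days.
Each is the last Wednesday of its month (at least one falls on the 29th or later, ruling out '4th Wednesday').
Last Wednesday of February 2029: 2029-02-28.
Last Wednesday of March 2029: 2029-03-28.
Last Wednesday of April 2029: 2029-04-25.

2029-02-28, 2029-03-28, 2029-04-25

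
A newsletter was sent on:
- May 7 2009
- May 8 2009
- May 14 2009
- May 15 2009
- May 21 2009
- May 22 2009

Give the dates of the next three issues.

The gap pattern 1, 6, 1, 6, 1 repeats every 2 events.
These are the Thursdays and Fridays of each week.
The following Thursday is May 28 2009.
Next Friday: May 29 2009.
Next Thursday: Jun 4 2009.

May 28 2009, May 29 2009, Jun 4 2009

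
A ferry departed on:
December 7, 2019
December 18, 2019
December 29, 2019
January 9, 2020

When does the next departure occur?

The spacing is 11, 11, 11 days — always 11 days.
January 9, 2020 + 11 days = January 20, 2020.

January 20, 2020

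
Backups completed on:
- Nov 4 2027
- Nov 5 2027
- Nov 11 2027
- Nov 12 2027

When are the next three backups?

Nov 18 2027, Nov 19 2027, Nov 25 2027

Every event lands on a Thursday or Friday (gaps cycle 1, 6, 1).
So the schedule is: every Thursday and Friday.
Next Thursday: Nov 18 2027.
The following Friday is Nov 19 2027.
Next Thursday: Nov 25 2027.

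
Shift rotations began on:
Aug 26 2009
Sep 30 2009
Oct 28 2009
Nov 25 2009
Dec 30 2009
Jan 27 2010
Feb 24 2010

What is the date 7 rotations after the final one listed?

Sep 29 2010

These are Wednesdays with 35, 28, 28, 35, 28, 28-day gaps.
Each is the final Wednesday of its month — Sep 30 2009 is past the 28th, so '4th Wednesday' doesn't fit.
Last Wednesday of March 2010: Mar 31 2010.
April 2010 ends with Wednesday Apr 28 2010.
Last Wednesday of May 2010: May 26 2010.
Last Wednesday of June 2010: Jun 30 2010.
July 2010 ends with Wednesday Jul 28 2010.
Last Wednesday of August 2010: Aug 25 2010.
September 2010 ends with Wednesday Sep 29 2010.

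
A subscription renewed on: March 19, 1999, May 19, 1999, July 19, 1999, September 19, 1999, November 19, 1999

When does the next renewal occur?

Each date is the 19th; the gaps (61, 61, 62, 61) track the month lengths.
The rule is the 19th of every 2 months.
Next: January 2000 → January 19, 2000.

January 19, 2000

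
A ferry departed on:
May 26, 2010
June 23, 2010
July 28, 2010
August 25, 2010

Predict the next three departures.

Gaps: 28, 35, 28 days — a mix of 28 and 35. Every date is a Wednesday.
Each is the 4th Wednesday of its month.
4th Wednesday of September 2010: September 22, 2010.
October 2010 — 4th Wednesday is October 27, 2010.
November 2010 — 4th Wednesday is November 24, 2010.

September 22, 2010; October 27, 2010; November 24, 2010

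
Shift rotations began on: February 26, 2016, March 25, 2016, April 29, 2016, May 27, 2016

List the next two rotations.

June 24, 2016; July 29, 2016

Every date is a Friday; gaps 28, 35, 28 days.
Each is the last Friday of its month (at least one falls on the 29th or later, ruling out '4th Friday').
Last Friday of June 2016: June 24, 2016.
Last Friday of July 2016: July 29, 2016.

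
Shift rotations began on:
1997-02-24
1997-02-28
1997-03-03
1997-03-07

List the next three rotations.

1997-03-10, 1997-03-14, 1997-03-17

Every event lands on a Monday or Friday (gaps cycle 4, 3, 4).
So the schedule is: every Monday and Friday.
The following Monday is 1997-03-10.
Next Friday: 1997-03-14.
Next Monday: 1997-03-17.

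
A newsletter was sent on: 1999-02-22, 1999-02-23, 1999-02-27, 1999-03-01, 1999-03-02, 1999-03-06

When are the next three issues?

The gap pattern 1, 4, 2, 1, 4 repeats every 3 events.
These are the Mondays, Tuesdays and Saturdays of each week.
The following Monday is 1999-03-08.
Next Tuesday: 1999-03-09.
Next Saturday: 1999-03-13.

1999-03-08, 1999-03-09, 1999-03-13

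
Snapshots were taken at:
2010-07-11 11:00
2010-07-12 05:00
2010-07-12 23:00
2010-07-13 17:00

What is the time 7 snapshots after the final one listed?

2010-07-18 23:00

The interval is a steady 18 hours (18, 18, 18).
2010-07-13 17:00 + 18 h = 2010-07-14 11:00.
2010-07-14 11:00 + 18 h = 2010-07-15 05:00.
2010-07-15 05:00 + 18 h = 2010-07-15 23:00.
2010-07-15 23:00 + 18 h = 2010-07-16 17:00.
2010-07-16 17:00 + 18 h = 2010-07-17 11:00.
2010-07-17 11:00 + 18 h = 2010-07-18 05:00.
2010-07-18 05:00 + 18 h = 2010-07-18 23:00.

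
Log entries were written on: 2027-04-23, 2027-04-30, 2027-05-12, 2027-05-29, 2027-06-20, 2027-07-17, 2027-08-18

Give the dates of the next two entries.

2027-09-24, 2027-11-05

Gaps: 7, 12, 17, 22, 27, 32 days — each gap is 5 larger than the previous one.
Next gap: 37 days. 2027-08-18 + 37 days = 2027-09-24.
Next gap: 42 days. 2027-09-24 + 42 days = 2027-11-05.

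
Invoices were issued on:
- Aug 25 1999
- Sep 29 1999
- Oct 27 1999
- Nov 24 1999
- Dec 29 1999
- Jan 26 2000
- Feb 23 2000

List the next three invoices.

Every date is a Wednesday; gaps 35, 28, 28, 35, 28, 28 days.
Each is the last Wednesday of its month (at least one falls on the 29th or later, ruling out '4th Wednesday').
March 2000 ends with Wednesday Mar 29 2000.
April 2000 ends with Wednesday Apr 26 2000.
May 2000 ends with Wednesday May 31 2000.

Mar 29 2000, Apr 26 2000, May 31 2000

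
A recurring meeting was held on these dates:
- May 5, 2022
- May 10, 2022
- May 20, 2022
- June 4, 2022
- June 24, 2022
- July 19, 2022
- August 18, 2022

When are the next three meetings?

Intervals are 5, 10, 15, 20, 25, 30 days — an arithmetic progression with common difference 5.
Next gap: 35 days. August 18, 2022 + 35 days = September 22, 2022.
Next gap: 40 days. September 22, 2022 + 40 days = November 1, 2022.
Next gap: 45 days. November 1, 2022 + 45 days = December 16, 2022.

September 22, 2022; November 1, 2022; December 16, 2022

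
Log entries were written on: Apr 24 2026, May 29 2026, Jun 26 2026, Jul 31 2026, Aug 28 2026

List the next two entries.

Sep 25 2026, Oct 30 2026

All Fridays; the gaps (35, 28, 35, 28) vary with month length.
This is the last Friday of each month.
September 2026 ends with Friday Sep 25 2026.
October 2026 ends with Friday Oct 30 2026.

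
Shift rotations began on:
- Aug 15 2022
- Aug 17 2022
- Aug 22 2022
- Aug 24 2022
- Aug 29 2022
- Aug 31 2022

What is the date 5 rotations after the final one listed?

The gap pattern 2, 5, 2, 5, 2 repeats every 2 events.
These are the Mondays and Wednesdays of each week.
The following Monday is Sep 5 2022.
Next Wednesday: Sep 7 2022.
The following Monday is Sep 12 2022.
The following Wednesday is Sep 14 2022.
The following Monday is Sep 19 2022.

Sep 19 2022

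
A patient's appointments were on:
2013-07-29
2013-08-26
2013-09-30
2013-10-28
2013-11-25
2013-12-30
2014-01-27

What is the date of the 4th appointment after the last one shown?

All Mondays; the gaps (28, 35, 28, 28, 35, 28) vary with month length.
This is the last Monday of each month.
Last Monday of February 2014: 2014-02-24.
March 2014 ends with Monday 2014-03-31.
Last Monday of April 2014: 2014-04-28.
May 2014 ends with Monday 2014-05-26.

2014-05-26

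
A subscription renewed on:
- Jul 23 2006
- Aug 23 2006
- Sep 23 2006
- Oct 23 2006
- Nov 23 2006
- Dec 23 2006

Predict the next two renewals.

Jan 23 2007, Feb 23 2007

The day-of-month is always 23 (31, 31, 30, 31, 30 days between events).
So this recurs on the 23rd of each month.
January 2007: Jan 23 2007.
February 2007: Feb 23 2007.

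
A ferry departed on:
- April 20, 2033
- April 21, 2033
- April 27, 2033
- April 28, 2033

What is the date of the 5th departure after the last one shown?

The gap pattern 1, 6, 1 repeats every 2 events.
These are the Wednesdays and Thursdays of each week.
The following Wednesday is May 4, 2033.
The following Thursday is May 5, 2033.
Next Wednesday: May 11, 2033.
The following Thursday is May 12, 2033.
Next Wednesday: May 18, 2033.

May 18, 2033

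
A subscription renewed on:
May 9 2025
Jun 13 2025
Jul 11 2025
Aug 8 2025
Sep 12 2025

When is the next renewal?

All dates are Fridays, 35, 28, 28, 35 days apart.
Specifically, the 2nd Friday of each month.
2nd Friday of October 2025: Oct 10 2025.

Oct 10 2025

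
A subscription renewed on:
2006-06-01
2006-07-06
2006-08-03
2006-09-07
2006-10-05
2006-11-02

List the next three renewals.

All dates are Thursdays, 35, 28, 35, 28, 28 days apart.
Specifically, the 1st Thursday of each month.
1st Thursday of December 2006: 2006-12-07.
January 2007 — 1st Thursday is 2007-01-04.
1st Thursday of February 2007: 2007-02-01.

2006-12-07, 2007-01-04, 2007-02-01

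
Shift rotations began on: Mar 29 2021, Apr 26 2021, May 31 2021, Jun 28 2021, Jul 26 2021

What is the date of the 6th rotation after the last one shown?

Jan 31 2022

Every date is a Monday; gaps 28, 35, 28, 28 days.
Each is the last Monday of its month (at least one falls on the 29th or later, ruling out '4th Monday').
Last Monday of August 2021: Aug 30 2021.
September 2021 ends with Monday Sep 27 2021.
October 2021 ends with Monday Oct 25 2021.
November 2021 ends with Monday Nov 29 2021.
Last Monday of December 2021: Dec 27 2021.
Last Monday of January 2022: Jan 31 2022.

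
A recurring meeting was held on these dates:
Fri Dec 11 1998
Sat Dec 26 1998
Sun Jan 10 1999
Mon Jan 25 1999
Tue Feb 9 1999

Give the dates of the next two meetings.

Wed Feb 24 1999, Thu Mar 11 1999

Every event comes 15 days after the last (15, 15, 15, 15).
Tue Feb 9 1999 + 15 days = Wed Feb 24 1999.
Wed Feb 24 1999 + 15 days = Thu Mar 11 1999.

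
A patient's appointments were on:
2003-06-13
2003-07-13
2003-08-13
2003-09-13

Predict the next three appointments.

2003-10-13, 2003-11-13, 2003-12-13

The day-of-month is always 13 (30, 31, 31 days between events).
So this recurs on the 13th of each month.
October 2003: 2003-10-13.
November 2003: 2003-11-13.
December 2003: 2003-12-13.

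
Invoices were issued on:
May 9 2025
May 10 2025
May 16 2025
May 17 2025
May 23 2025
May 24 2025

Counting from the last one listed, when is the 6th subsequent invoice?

The gap pattern 1, 6, 1, 6, 1 repeats every 2 events.
These are the Fridays and Saturdays of each week.
Next Friday: May 30 2025.
Next Saturday: May 31 2025.
Next Friday: Jun 6 2025.
The following Saturday is Jun 7 2025.
Next Friday: Jun 13 2025.
Next Saturday: Jun 14 2025.

Jun 14 2025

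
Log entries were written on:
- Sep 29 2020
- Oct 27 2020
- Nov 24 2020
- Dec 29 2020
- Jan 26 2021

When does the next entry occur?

Every date is a Tuesday; gaps 28, 28, 35, 28 days.
Each is the last Tuesday of its month (at least one falls on the 29th or later, ruling out '4th Tuesday').
Last Tuesday of February 2021: Feb 23 2021.

Feb 23 2021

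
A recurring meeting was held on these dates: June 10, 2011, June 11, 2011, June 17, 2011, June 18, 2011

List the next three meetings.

June 24, 2011; June 25, 2011; July 1, 2011

The gap pattern 1, 6, 1 repeats every 2 events.
These are the Fridays and Saturdays of each week.
Next Friday: June 24, 2011.
Next Saturday: June 25, 2011.
The following Friday is July 1, 2011.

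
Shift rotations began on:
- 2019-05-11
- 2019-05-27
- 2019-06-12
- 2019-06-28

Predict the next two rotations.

Gaps between consecutive events: 16, 16, 16 days — a constant 16-day interval.
2019-06-28 + 16 days = 2019-07-14.
2019-07-14 + 16 days = 2019-07-30.

2019-07-14, 2019-07-30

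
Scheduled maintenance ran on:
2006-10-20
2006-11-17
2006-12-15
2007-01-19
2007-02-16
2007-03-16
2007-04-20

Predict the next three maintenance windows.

2007-05-18, 2007-06-15, 2007-07-20

All dates are Fridays, 28, 28, 35, 28, 28, 35 days apart.
Specifically, the 3rd Friday of each month.
3rd Friday of May 2007: 2007-05-18.
June 2007 — 3rd Friday is 2007-06-15.
July 2007 — 3rd Friday is 2007-07-20.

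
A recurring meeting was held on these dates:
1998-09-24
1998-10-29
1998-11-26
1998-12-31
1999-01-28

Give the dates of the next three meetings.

These are Thursdays with 35, 28, 35, 28-day gaps.
Each is the final Thursday of its month — 1998-10-29 is past the 28th, so '4th Thursday' doesn't fit.
Last Thursday of February 1999: 1999-02-25.
Last Thursday of March 1999: 1999-03-25.
Last Thursday of April 1999: 1999-04-29.

1999-02-25, 1999-03-25, 1999-04-29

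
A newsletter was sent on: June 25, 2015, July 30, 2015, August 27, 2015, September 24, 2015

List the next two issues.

All Thursdays; the gaps (35, 28, 28) vary with month length.
This is the last Thursday of each month.
October 2015 ends with Thursday October 29, 2015.
Last Thursday of November 2015: November 26, 2015.

October 29, 2015; November 26, 2015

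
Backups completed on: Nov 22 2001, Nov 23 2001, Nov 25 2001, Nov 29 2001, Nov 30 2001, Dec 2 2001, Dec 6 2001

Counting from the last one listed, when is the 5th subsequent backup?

Every event lands on a Thursday or Friday or Sunday (gaps cycle 1, 2, 4, 1, 2, 4).
So the schedule is: every Thursday, Friday and Sunday.
The following Friday is Dec 7 2001.
Next Sunday: Dec 9 2001.
The following Thursday is Dec 13 2001.
Next Friday: Dec 14 2001.
The following Sunday is Dec 16 2001.

Dec 16 2001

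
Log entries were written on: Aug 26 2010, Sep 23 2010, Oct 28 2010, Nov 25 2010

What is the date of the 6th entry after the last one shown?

May 26 2011

All dates are Thursdays, 28, 35, 28 days apart.
Specifically, the 4th Thursday of each month.
December 2010 — 4th Thursday is Dec 23 2010.
4th Thursday of January 2011: Jan 27 2011.
4th Thursday of February 2011: Feb 24 2011.
March 2011 — 4th Thursday is Mar 24 2011.
April 2011 — 4th Thursday is Apr 28 2011.
4th Thursday of May 2011: May 26 2011.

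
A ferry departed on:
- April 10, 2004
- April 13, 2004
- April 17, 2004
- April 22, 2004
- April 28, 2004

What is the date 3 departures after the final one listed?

May 22, 2004

The spacing grows by 1 each time: 3, 4, 5, 6 days.
Next gap: 7 days. April 28, 2004 + 7 days = May 5, 2004.
Next gap: 8 days. May 5, 2004 + 8 days = May 13, 2004.
Next gap: 9 days. May 13, 2004 + 9 days = May 22, 2004.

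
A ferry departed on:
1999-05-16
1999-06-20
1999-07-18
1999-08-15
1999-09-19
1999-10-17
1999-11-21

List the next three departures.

1999-12-19, 2000-01-16, 2000-02-20

Gaps: 35, 28, 28, 35, 28, 35 days — a mix of 28 and 35. Every date is a Sunday.
Each is the 3rd Sunday of its month.
3rd Sunday of December 1999: 1999-12-19.
January 2000 — 3rd Sunday is 2000-01-16.
February 2000 — 3rd Sunday is 2000-02-20.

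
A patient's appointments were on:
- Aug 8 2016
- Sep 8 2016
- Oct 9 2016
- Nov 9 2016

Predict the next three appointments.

Dec 10 2016, Jan 10 2017, Feb 10 2017

The spacing is 31, 31, 31 days — always 31 days.
Nov 9 2016 + 31 days = Dec 10 2016.
Dec 10 2016 + 31 days = Jan 10 2017.
Jan 10 2017 + 31 days = Feb 10 2017.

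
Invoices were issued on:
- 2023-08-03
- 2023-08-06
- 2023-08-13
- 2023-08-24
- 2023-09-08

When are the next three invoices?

Gaps: 3, 7, 11, 15 days — each gap is 4 larger than the previous one.
Next gap: 19 days. 2023-09-08 + 19 days = 2023-09-27.
Next gap: 23 days. 2023-09-27 + 23 days = 2023-10-20.
Next gap: 27 days. 2023-10-20 + 27 days = 2023-11-16.

2023-09-27, 2023-10-20, 2023-11-16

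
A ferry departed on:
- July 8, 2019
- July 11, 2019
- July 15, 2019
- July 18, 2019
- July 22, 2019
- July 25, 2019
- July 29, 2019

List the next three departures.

Gaps: 3, 4, 3, 4, 3, 4 days — not constant, but cyclic with period 2.
The events fall on every Monday and Thursday.
The following Thursday is August 1, 2019.
Next Monday: August 5, 2019.
Next Thursday: August 8, 2019.

August 1, 2019; August 5, 2019; August 8, 2019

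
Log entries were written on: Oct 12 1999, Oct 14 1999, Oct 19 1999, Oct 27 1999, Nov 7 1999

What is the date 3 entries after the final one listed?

Dec 28 1999

Intervals are 2, 5, 8, 11 days — an arithmetic progression with common difference 3.
Next gap: 14 days. Nov 7 1999 + 14 days = Nov 21 1999.
Next gap: 17 days. Nov 21 1999 + 17 days = Dec 8 1999.
Next gap: 20 days. Dec 8 1999 + 20 days = Dec 28 1999.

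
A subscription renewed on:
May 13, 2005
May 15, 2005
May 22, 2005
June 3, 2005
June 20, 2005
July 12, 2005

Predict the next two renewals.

Gaps: 2, 7, 12, 17, 22 days — each gap is 5 larger than the previous one.
Next gap: 27 days. July 12, 2005 + 27 days = August 8, 2005.
Next gap: 32 days. August 8, 2005 + 32 days = September 9, 2005.

August 8, 2005; September 9, 2005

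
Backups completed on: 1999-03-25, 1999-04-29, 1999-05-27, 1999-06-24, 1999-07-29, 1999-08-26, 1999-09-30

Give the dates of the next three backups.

These are Thursdays with 35, 28, 28, 35, 28, 35-day gaps.
Each is the final Thursday of its month — 1999-04-29 is past the 28th, so '4th Thursday' doesn't fit.
October 1999 ends with Thursday 1999-10-28.
November 1999 ends with Thursday 1999-11-25.
December 1999 ends with Thursday 1999-12-30.

1999-10-28, 1999-11-25, 1999-12-30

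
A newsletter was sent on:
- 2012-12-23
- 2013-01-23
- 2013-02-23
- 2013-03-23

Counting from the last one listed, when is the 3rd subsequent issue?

Each date is the 23rd; the gaps (31, 31, 28) track the month lengths.
The rule is the 23rd of each month.
Next: April 2013 → 2013-04-23.
Next: May 2013 → 2013-05-23.
Next: June 2013 → 2013-06-23.

2013-06-23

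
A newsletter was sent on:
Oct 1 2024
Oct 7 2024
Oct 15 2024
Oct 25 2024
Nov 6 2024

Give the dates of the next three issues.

Nov 20 2024, Dec 6 2024, Dec 24 2024

The spacing grows by 2 each time: 6, 8, 10, 12 days.
Next gap: 14 days. Nov 6 2024 + 14 days = Nov 20 2024.
Next gap: 16 days. Nov 20 2024 + 16 days = Dec 6 2024.
Next gap: 18 days. Dec 6 2024 + 18 days = Dec 24 2024.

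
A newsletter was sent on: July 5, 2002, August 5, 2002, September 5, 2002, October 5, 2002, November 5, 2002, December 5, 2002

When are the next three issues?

Gaps: 31, 31, 30, 31, 30 days — not constant. Every event is on the 5th of the month.
Pattern: the 5th of each month.
Next: January 2003 → January 5, 2003.
Next: February 2003 → February 5, 2003.
March 2003: March 5, 2003.

January 5, 2003; February 5, 2003; March 5, 2003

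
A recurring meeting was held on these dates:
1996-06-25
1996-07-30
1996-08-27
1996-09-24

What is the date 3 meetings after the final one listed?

1996-12-31

All Tuesdays; the gaps (35, 28, 28) vary with month length.
This is the last Tuesday of each month.
Last Tuesday of October 1996: 1996-10-29.
November 1996 ends with Tuesday 1996-11-26.
Last Tuesday of December 1996: 1996-12-31.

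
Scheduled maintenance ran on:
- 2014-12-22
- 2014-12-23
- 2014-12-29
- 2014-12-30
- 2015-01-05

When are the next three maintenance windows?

2015-01-06, 2015-01-12, 2015-01-13

Every event lands on a Monday or Tuesday (gaps cycle 1, 6, 1, 6).
So the schedule is: every Monday and Tuesday.
The following Tuesday is 2015-01-06.
The following Monday is 2015-01-12.
Next Tuesday: 2015-01-13.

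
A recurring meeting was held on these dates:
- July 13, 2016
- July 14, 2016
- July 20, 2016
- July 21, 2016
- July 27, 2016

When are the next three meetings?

The gap pattern 1, 6, 1, 6 repeats every 2 events.
These are the Wednesdays and Thursdays of each week.
Next Thursday: July 28, 2016.
The following Wednesday is August 3, 2016.
Next Thursday: August 4, 2016.

July 28, 2016; August 3, 2016; August 4, 2016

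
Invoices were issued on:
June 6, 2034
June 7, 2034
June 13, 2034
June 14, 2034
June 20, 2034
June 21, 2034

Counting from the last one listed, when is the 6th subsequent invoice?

July 12, 2034

Every event lands on a Tuesday or Wednesday (gaps cycle 1, 6, 1, 6, 1).
So the schedule is: every Tuesday and Wednesday.
The following Tuesday is June 27, 2034.
Next Wednesday: June 28, 2034.
Next Tuesday: July 4, 2034.
The following Wednesday is July 5, 2034.
The following Tuesday is July 11, 2034.
Next Wednesday: July 12, 2034.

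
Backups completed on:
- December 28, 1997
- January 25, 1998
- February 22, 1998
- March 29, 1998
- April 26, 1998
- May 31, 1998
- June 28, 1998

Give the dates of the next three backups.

These are Sundays with 28, 28, 35, 28, 35, 28-day gaps.
Each is the final Sunday of its month — March 29, 1998 is past the 28th, so '4th Sunday' doesn't fit.
Last Sunday of July 1998: July 26, 1998.
Last Sunday of August 1998: August 30, 1998.
Last Sunday of September 1998: September 27, 1998.

July 26, 1998; August 30, 1998; September 27, 1998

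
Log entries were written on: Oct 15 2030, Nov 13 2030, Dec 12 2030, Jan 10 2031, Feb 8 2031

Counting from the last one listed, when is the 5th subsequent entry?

Gaps between consecutive events: 29, 29, 29, 29 days — a constant 29-day interval.
Feb 8 2031 + 29 days = Mar 9 2031.
Mar 9 2031 + 29 days = Apr 7 2031.
Apr 7 2031 + 29 days = May 6 2031.
May 6 2031 + 29 days = Jun 4 2031.
Jun 4 2031 + 29 days = Jul 3 2031.

Jul 3 2031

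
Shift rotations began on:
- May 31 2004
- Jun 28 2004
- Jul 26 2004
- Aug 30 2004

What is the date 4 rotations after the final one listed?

All Mondays; the gaps (28, 28, 35) vary with month length.
This is the last Monday of each month.
Last Monday of September 2004: Sep 27 2004.
October 2004 ends with Monday Oct 25 2004.
Last Monday of November 2004: Nov 29 2004.
December 2004 ends with Monday Dec 27 2004.

Dec 27 2004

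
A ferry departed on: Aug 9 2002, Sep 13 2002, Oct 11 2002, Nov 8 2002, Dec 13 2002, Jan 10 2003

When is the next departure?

Feb 14 2003

These are Fridays at 28- or 35-day spacing (35, 28, 28, 35, 28).
The pattern: 2nd Friday of the month.
2nd Friday of February 2003: Feb 14 2003.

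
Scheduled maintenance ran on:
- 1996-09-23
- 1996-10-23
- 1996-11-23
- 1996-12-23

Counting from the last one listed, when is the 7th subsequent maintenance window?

1997-07-23

The day-of-month is always 23 (30, 31, 30 days between events).
So this recurs on the 23rd of each month.
January 1997: 1997-01-23.
February 1997: 1997-02-23.
March 1997: 1997-03-23.
April 1997: 1997-04-23.
Next: May 1997 → 1997-05-23.
Next: June 1997 → 1997-06-23.
Next: July 1997 → 1997-07-23.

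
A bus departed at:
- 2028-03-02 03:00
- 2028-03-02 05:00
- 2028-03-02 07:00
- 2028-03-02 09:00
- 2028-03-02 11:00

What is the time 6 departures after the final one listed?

2028-03-02 23:00

The interval is a steady 2 hours (2, 2, 2, 2).
2028-03-02 11:00 + 2 h = 2028-03-02 13:00.
2028-03-02 13:00 + 2 h = 2028-03-02 15:00.
2028-03-02 15:00 + 2 h = 2028-03-02 17:00.
2028-03-02 17:00 + 2 h = 2028-03-02 19:00.
2028-03-02 19:00 + 2 h = 2028-03-02 21:00.
2028-03-02 21:00 + 2 h = 2028-03-02 23:00.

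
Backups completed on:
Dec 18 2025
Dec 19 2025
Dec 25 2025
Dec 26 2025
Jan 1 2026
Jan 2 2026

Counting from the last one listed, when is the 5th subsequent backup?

Jan 22 2026

Gaps: 1, 6, 1, 6, 1 days — not constant, but cyclic with period 2.
The events fall on every Thursday and Friday.
Next Thursday: Jan 8 2026.
Next Friday: Jan 9 2026.
Next Thursday: Jan 15 2026.
The following Friday is Jan 16 2026.
Next Thursday: Jan 22 2026.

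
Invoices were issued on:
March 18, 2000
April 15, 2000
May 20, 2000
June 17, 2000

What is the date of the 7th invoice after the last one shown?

January 20, 2001

Gaps: 28, 35, 28 days — a mix of 28 and 35. Every date is a Saturday.
Each is the 3rd Saturday of its month.
3rd Saturday of July 2000: July 15, 2000.
3rd Saturday of August 2000: August 19, 2000.
3rd Saturday of September 2000: September 16, 2000.
October 2000 — 3rd Saturday is October 21, 2000.
3rd Saturday of November 2000: November 18, 2000.
December 2000 — 3rd Saturday is December 16, 2000.
3rd Saturday of January 2001: January 20, 2001.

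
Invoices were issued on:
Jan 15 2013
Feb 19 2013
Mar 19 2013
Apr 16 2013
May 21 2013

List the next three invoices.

Jun 18 2013, Jul 16 2013, Aug 20 2013

All dates are Tuesdays, 35, 28, 28, 35 days apart.
Specifically, the 3rd Tuesday of each month.
3rd Tuesday of June 2013: Jun 18 2013.
July 2013 — 3rd Tuesday is Jul 16 2013.
3rd Tuesday of August 2013: Aug 20 2013.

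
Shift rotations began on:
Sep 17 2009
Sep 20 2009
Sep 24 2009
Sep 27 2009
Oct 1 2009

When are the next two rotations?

Oct 4 2009, Oct 8 2009

Gaps: 3, 4, 3, 4 days — not constant, but cyclic with period 2.
The events fall on every Thursday and Sunday.
Next Sunday: Oct 4 2009.
Next Thursday: Oct 8 2009.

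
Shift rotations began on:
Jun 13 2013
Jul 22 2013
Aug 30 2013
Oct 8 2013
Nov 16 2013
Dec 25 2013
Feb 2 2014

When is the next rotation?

Mar 13 2014

Gaps between consecutive events: 39, 39, 39, 39, 39, 39 days — a constant 39-day interval.
Feb 2 2014 + 39 days = Mar 13 2014.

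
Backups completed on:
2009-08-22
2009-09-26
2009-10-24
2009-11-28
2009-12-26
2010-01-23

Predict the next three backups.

2010-02-27, 2010-03-27, 2010-04-24

Gaps: 35, 28, 35, 28, 28 days — a mix of 28 and 35. Every date is a Saturday.
Each is the 4th Saturday of its month.
February 2010 — 4th Saturday is 2010-02-27.
March 2010 — 4th Saturday is 2010-03-27.
April 2010 — 4th Saturday is 2010-04-24.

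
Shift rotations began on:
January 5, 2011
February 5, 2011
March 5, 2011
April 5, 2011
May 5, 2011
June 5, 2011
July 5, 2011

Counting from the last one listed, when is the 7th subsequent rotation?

February 5, 2012

Each date is the 5th; the gaps (31, 28, 31, 30, 31, 30) track the month lengths.
The rule is the 5th of each month.
Next: August 2011 → August 5, 2011.
Next: September 2011 → September 5, 2011.
October 2011: October 5, 2011.
Next: November 2011 → November 5, 2011.
Next: December 2011 → December 5, 2011.
January 2012: January 5, 2012.
Next: February 2012 → February 5, 2012.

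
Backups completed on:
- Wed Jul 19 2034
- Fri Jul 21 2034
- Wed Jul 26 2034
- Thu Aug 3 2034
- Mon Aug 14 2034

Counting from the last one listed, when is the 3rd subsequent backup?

Wed Oct 4 2034

Gaps: 2, 5, 8, 11 days — each gap is 3 larger than the previous one.
Next gap: 14 days. Mon Aug 14 2034 + 14 days = Mon Aug 28 2034.
Next gap: 17 days. Mon Aug 28 2034 + 17 days = Thu Sep 14 2034.
Next gap: 20 days. Thu Sep 14 2034 + 20 days = Wed Oct 4 2034.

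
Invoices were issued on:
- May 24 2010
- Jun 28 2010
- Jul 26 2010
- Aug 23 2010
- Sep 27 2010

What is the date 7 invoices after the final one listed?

Apr 25 2011

Gaps: 35, 28, 28, 35 days — a mix of 28 and 35. Every date is a Monday.
Each is the 4th Monday of its month.
October 2010 — 4th Monday is Oct 25 2010.
4th Monday of November 2010: Nov 22 2010.
4th Monday of December 2010: Dec 27 2010.
4th Monday of January 2011: Jan 24 2011.
February 2011 — 4th Monday is Feb 28 2011.
4th Monday of March 2011: Mar 28 2011.
4th Monday of April 2011: Apr 25 2011.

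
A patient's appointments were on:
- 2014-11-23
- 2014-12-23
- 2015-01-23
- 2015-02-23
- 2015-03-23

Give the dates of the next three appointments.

Each date is the 23rd; the gaps (30, 31, 31, 28) track the month lengths.
The rule is the 23rd of each month.
Next: April 2015 → 2015-04-23.
Next: May 2015 → 2015-05-23.
June 2015: 2015-06-23.

2015-04-23, 2015-05-23, 2015-06-23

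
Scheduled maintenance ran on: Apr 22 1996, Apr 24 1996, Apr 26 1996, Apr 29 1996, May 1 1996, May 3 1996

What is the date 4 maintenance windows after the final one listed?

May 13 1996

The gap pattern 2, 2, 3, 2, 2 repeats every 3 events.
These are the Mondays, Wednesdays and Fridays of each week.
The following Monday is May 6 1996.
The following Wednesday is May 8 1996.
Next Friday: May 10 1996.
Next Monday: May 13 1996.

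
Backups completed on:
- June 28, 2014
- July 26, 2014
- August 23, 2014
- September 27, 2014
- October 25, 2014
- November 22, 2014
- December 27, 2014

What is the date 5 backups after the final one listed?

All dates are Saturdays, 28, 28, 35, 28, 28, 35 days apart.
Specifically, the 4th Saturday of each month.
January 2015 — 4th Saturday is January 24, 2015.
February 2015 — 4th Saturday is February 28, 2015.
4th Saturday of March 2015: March 28, 2015.
April 2015 — 4th Saturday is April 25, 2015.
4th Saturday of May 2015: May 23, 2015.

May 23, 2015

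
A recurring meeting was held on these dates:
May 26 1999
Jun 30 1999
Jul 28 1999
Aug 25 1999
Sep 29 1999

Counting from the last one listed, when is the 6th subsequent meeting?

All Wednesdays; the gaps (35, 28, 28, 35) vary with month length.
This is the last Wednesday of each month.
October 1999 ends with Wednesday Oct 27 1999.
November 1999 ends with Wednesday Nov 24 1999.
Last Wednesday of December 1999: Dec 29 1999.
January 2000 ends with Wednesday Jan 26 2000.
Last Wednesday of February 2000: Feb 23 2000.
Last Wednesday of March 2000: Mar 29 2000.

Mar 29 2000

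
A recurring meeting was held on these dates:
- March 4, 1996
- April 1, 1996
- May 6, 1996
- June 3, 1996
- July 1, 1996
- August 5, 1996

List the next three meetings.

September 2, 1996; October 7, 1996; November 4, 1996

These are Mondays at 28- or 35-day spacing (28, 35, 28, 28, 35).
The pattern: 1st Monday of the month.
1st Monday of September 1996: September 2, 1996.
1st Monday of October 1996: October 7, 1996.
November 1996 — 1st Monday is November 4, 1996.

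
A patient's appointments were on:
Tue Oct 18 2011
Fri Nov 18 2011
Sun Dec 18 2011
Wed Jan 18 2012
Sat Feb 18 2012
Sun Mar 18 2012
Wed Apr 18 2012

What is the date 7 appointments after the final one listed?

Sun Nov 18 2012

The day-of-month is always 18 (31, 30, 31, 31, 29, 31 days between events).
So this recurs on the 18th of each month.
Next: May 2012 → Fri May 18 2012.
Next: June 2012 → Mon Jun 18 2012.
July 2012: Wed Jul 18 2012.
August 2012: Sat Aug 18 2012.
September 2012: Tue Sep 18 2012.
October 2012: Thu Oct 18 2012.
Next: November 2012 → Sun Nov 18 2012.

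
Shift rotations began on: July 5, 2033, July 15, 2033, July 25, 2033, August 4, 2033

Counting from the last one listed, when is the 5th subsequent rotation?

Every event comes 10 days after the last (10, 10, 10).
August 4, 2033 + 10 days = August 14, 2033.
August 14, 2033 + 10 days = August 24, 2033.
August 24, 2033 + 10 days = September 3, 2033.
September 3, 2033 + 10 days = September 13, 2033.
September 13, 2033 + 10 days = September 23, 2033.

September 23, 2033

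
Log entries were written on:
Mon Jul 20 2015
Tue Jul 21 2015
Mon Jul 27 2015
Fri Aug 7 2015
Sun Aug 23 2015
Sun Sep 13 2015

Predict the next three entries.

Gaps: 1, 6, 11, 16, 21 days — each gap is 5 larger than the previous one.
Next gap: 26 days. Sun Sep 13 2015 + 26 days = Fri Oct 9 2015.
Next gap: 31 days. Fri Oct 9 2015 + 31 days = Mon Nov 9 2015.
Next gap: 36 days. Mon Nov 9 2015 + 36 days = Tue Dec 15 2015.

Fri Oct 9 2015, Mon Nov 9 2015, Tue Dec 15 2015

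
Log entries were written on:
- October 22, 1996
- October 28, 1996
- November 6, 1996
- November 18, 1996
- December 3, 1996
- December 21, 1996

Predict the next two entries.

The spacing grows by 3 each time: 6, 9, 12, 15, 18 days.
Next gap: 21 days. December 21, 1996 + 21 days = January 11, 1997.
Next gap: 24 days. January 11, 1997 + 24 days = February 4, 1997.

January 11, 1997; February 4, 1997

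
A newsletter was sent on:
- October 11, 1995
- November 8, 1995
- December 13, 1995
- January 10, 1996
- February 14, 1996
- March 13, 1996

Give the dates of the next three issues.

April 10, 1996; May 8, 1996; June 12, 1996

Gaps: 28, 35, 28, 35, 28 days — a mix of 28 and 35. Every date is a Wednesday.
Each is the 2nd Wednesday of its month.
April 1996 — 2nd Wednesday is April 10, 1996.
2nd Wednesday of May 1996: May 8, 1996.
2nd Wednesday of June 1996: June 12, 1996.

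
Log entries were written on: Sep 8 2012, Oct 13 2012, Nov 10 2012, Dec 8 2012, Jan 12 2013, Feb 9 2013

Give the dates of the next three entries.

Mar 9 2013, Apr 13 2013, May 11 2013

These are Saturdays at 28- or 35-day spacing (35, 28, 28, 35, 28).
The pattern: 2nd Saturday of the month.
March 2013 — 2nd Saturday is Mar 9 2013.
April 2013 — 2nd Saturday is Apr 13 2013.
May 2013 — 2nd Saturday is May 11 2013.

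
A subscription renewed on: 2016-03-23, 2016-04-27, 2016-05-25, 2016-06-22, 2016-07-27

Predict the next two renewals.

These are Wednesdays at 28- or 35-day spacing (35, 28, 28, 35).
The pattern: 4th Wednesday of the month.
4th Wednesday of August 2016: 2016-08-24.
4th Wednesday of September 2016: 2016-09-28.

2016-08-24, 2016-09-28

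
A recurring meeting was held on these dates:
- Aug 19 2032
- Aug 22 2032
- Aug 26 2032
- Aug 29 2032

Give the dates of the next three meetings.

Sep 2 2032, Sep 5 2032, Sep 9 2032

Gaps: 3, 4, 3 days — not constant, but cyclic with period 2.
The events fall on every Thursday and Sunday.
The following Thursday is Sep 2 2032.
The following Sunday is Sep 5 2032.
The following Thursday is Sep 9 2032.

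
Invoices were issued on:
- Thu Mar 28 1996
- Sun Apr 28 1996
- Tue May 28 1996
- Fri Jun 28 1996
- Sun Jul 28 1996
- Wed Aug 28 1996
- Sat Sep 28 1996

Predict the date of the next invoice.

Each date is the 28th; the gaps (31, 30, 31, 30, 31, 31) track the month lengths.
The rule is the 28th of each month.
Next: October 1996 → Mon Oct 28 1996.

Mon Oct 28 1996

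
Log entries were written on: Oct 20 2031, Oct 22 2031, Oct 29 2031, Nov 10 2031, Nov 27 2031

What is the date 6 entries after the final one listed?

Gaps: 2, 7, 12, 17 days — each gap is 5 larger than the previous one.
Next gap: 22 days. Nov 27 2031 + 22 days = Dec 19 2031.
Next gap: 27 days. Dec 19 2031 + 27 days = Jan 15 2032.
Next gap: 32 days. Jan 15 2032 + 32 days = Feb 16 2032.
Next gap: 37 days. Feb 16 2032 + 37 days = Mar 24 2032.
Next gap: 42 days. Mar 24 2032 + 42 days = May 5 2032.
Next gap: 47 days. May 5 2032 + 47 days = Jun 21 2032.

Jun 21 2032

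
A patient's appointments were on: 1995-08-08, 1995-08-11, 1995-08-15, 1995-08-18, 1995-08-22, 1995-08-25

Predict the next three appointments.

The gap pattern 3, 4, 3, 4, 3 repeats every 2 events.
These are the Tuesdays and Fridays of each week.
The following Tuesday is 1995-08-29.
The following Friday is 1995-09-01.
Next Tuesday: 1995-09-05.

1995-08-29, 1995-09-01, 1995-09-05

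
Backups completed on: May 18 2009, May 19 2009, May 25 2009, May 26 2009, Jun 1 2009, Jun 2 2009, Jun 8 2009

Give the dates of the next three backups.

Gaps: 1, 6, 1, 6, 1, 6 days — not constant, but cyclic with period 2.
The events fall on every Monday and Tuesday.
The following Tuesday is Jun 9 2009.
The following Monday is Jun 15 2009.
The following Tuesday is Jun 16 2009.

Jun 9 2009, Jun 15 2009, Jun 16 2009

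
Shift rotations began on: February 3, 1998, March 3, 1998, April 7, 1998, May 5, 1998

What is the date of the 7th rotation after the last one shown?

Gaps: 28, 35, 28 days — a mix of 28 and 35. Every date is a Tuesday.
Each is the 1st Tuesday of its month.
June 1998 — 1st Tuesday is June 2, 1998.
July 1998 — 1st Tuesday is July 7, 1998.
1st Tuesday of August 1998: August 4, 1998.
September 1998 — 1st Tuesday is September 1, 1998.
1st Tuesday of October 1998: October 6, 1998.
1st Tuesday of November 1998: November 3, 1998.
1st Tuesday of December 1998: December 1, 1998.

December 1, 1998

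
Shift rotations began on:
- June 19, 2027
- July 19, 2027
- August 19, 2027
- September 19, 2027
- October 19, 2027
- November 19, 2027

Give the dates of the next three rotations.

Gaps: 30, 31, 31, 30, 31 days — not constant. Every event is on the 19th of the month.
Pattern: the 19th of each month.
Next: December 2027 → December 19, 2027.
January 2028: January 19, 2028.
Next: February 2028 → February 19, 2028.

December 19, 2027; January 19, 2028; February 19, 2028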